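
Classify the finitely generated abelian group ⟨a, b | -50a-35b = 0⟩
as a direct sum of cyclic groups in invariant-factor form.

rank_ℚ(R)=1; free=2−1=1
SNF(R) diag = [5] → torsion [5]

Answer: M ≅ ℤ^1 ⊕ ℤ/5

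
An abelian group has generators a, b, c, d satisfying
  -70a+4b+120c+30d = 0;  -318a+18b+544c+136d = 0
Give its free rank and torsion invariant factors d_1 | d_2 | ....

Answer: M ≅ ℤ^2 ⊕ ℤ/2 ⊕ ℤ/2

Derivation:
rank_ℚ(R)=2; free=4−2=2
SNF(R) diag = [2, 2] → torsion [2, 2]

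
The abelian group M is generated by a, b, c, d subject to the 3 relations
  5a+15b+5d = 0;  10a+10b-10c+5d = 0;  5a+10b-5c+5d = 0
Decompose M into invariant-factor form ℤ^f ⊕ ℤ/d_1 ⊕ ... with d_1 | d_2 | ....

Answer: M ≅ ℤ^1 ⊕ ℤ/5 ⊕ ℤ/5 ⊕ ℤ/5

Derivation:
rank_ℚ(R)=3; free=4−3=1
SNF(R) diag = [5, 5, 5] → torsion [5, 5, 5]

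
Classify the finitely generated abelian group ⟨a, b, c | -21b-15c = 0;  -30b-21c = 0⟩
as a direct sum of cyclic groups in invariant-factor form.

rank_ℚ(R)=2; free=3−2=1
SNF(R) diag = [3, 3] → torsion [3, 3]

Answer: M ≅ ℤ^1 ⊕ ℤ/3 ⊕ ℤ/3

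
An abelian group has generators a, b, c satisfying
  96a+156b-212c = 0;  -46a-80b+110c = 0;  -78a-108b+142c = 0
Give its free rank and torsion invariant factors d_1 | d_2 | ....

rank_ℚ(R)=3; free=3−3=0
SNF(R) diag = [2, 4, 12] → torsion [2, 4, 12]

Answer: M ≅ ℤ/2 ⊕ ℤ/4 ⊕ ℤ/12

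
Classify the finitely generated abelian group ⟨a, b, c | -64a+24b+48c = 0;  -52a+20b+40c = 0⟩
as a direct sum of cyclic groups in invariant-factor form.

Answer: M ≅ ℤ^1 ⊕ ℤ/4 ⊕ ℤ/8

Derivation:
rank_ℚ(R)=2; free=3−2=1
SNF(R) diag = [4, 8] → torsion [4, 8]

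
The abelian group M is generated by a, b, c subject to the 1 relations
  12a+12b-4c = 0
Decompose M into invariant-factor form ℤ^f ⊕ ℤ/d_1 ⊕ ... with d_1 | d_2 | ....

Answer: M ≅ ℤ^2 ⊕ ℤ/4

Derivation:
rank_ℚ(R)=1; free=3−1=2
SNF(R) diag = [4] → torsion [4]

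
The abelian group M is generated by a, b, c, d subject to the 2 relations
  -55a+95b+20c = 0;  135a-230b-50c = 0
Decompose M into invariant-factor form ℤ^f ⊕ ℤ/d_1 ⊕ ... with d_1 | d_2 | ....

Answer: M ≅ ℤ^2 ⊕ ℤ/5 ⊕ ℤ/5

Derivation:
rank_ℚ(R)=2; free=4−2=2
SNF(R) diag = [5, 5] → torsion [5, 5]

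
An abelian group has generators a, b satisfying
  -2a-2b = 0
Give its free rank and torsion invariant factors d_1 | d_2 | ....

Answer: M ≅ ℤ^1 ⊕ ℤ/2

Derivation:
rank_ℚ(R)=1; free=2−1=1
SNF(R) diag = [2] → torsion [2]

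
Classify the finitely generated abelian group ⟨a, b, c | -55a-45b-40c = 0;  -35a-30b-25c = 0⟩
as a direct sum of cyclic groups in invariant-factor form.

Answer: M ≅ ℤ^1 ⊕ ℤ/5 ⊕ ℤ/5

Derivation:
rank_ℚ(R)=2; free=3−2=1
SNF(R) diag = [5, 5] → torsion [5, 5]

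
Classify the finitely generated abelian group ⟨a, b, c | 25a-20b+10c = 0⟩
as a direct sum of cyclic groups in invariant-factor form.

Answer: M ≅ ℤ^2 ⊕ ℤ/5

Derivation:
rank_ℚ(R)=1; free=3−1=2
SNF(R) diag = [5] → torsion [5]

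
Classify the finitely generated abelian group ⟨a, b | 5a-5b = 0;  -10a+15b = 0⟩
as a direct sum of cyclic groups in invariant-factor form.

Answer: M ≅ ℤ/5 ⊕ ℤ/5

Derivation:
rank_ℚ(R)=2; free=2−2=0
SNF(R) diag = [5, 5] → torsion [5, 5]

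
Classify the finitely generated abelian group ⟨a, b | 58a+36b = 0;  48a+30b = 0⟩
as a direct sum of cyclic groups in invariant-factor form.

rank_ℚ(R)=2; free=2−2=0
SNF(R) diag = [2, 6] → torsion [2, 6]

Answer: M ≅ ℤ/2 ⊕ ℤ/6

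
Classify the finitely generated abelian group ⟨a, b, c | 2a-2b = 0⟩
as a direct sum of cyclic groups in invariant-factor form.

rank_ℚ(R)=1; free=3−1=2
SNF(R) diag = [2] → torsion [2]

Answer: M ≅ ℤ^2 ⊕ ℤ/2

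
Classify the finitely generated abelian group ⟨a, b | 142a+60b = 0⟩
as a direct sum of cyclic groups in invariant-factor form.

Answer: M ≅ ℤ^1 ⊕ ℤ/2

Derivation:
rank_ℚ(R)=1; free=2−1=1
SNF(R) diag = [2] → torsion [2]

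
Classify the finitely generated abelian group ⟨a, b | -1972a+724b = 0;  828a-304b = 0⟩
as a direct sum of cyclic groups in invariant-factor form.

Answer: M ≅ ℤ/4 ⊕ ℤ/4

Derivation:
rank_ℚ(R)=2; free=2−2=0
SNF(R) diag = [4, 4] → torsion [4, 4]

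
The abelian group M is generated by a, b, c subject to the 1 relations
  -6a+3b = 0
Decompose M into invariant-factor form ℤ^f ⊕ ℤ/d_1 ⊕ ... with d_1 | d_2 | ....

Answer: M ≅ ℤ^2 ⊕ ℤ/3

Derivation:
rank_ℚ(R)=1; free=3−1=2
SNF(R) diag = [3] → torsion [3]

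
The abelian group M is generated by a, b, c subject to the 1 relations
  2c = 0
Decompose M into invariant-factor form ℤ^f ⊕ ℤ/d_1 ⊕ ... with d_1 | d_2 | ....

rank_ℚ(R)=1; free=3−1=2
SNF(R) diag = [2] → torsion [2]

Answer: M ≅ ℤ^2 ⊕ ℤ/2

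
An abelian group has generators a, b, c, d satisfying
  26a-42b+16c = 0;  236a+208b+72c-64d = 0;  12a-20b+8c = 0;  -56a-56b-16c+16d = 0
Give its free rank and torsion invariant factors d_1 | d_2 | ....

Answer: M ≅ ℤ/2 ⊕ ℤ/4 ⊕ ℤ/8 ⊕ ℤ/16

Derivation:
rank_ℚ(R)=4; free=4−4=0
SNF(R) diag = [2, 4, 8, 16] → torsion [2, 4, 8, 16]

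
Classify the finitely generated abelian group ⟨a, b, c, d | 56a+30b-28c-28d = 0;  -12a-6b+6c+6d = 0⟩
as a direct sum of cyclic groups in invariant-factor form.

Answer: M ≅ ℤ^2 ⊕ ℤ/2 ⊕ ℤ/6

Derivation:
rank_ℚ(R)=2; free=4−2=2
SNF(R) diag = [2, 6] → torsion [2, 6]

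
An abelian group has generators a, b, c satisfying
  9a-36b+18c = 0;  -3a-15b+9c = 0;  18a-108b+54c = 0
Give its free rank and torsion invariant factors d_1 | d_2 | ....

Answer: M ≅ ℤ/3 ⊕ ℤ/9 ⊕ ℤ/18

Derivation:
rank_ℚ(R)=3; free=3−3=0
SNF(R) diag = [3, 9, 18] → torsion [3, 9, 18]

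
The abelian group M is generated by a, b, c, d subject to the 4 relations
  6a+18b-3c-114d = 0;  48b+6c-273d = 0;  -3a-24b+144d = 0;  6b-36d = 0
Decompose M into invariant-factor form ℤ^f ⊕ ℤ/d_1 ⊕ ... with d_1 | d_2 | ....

rank_ℚ(R)=4; free=4−4=0
SNF(R) diag = [3, 3, 3, 6] → torsion [3, 3, 3, 6]

Answer: M ≅ ℤ/3 ⊕ ℤ/3 ⊕ ℤ/3 ⊕ ℤ/6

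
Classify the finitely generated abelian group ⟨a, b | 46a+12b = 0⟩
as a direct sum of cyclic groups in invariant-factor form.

Answer: M ≅ ℤ^1 ⊕ ℤ/2

Derivation:
rank_ℚ(R)=1; free=2−1=1
SNF(R) diag = [2] → torsion [2]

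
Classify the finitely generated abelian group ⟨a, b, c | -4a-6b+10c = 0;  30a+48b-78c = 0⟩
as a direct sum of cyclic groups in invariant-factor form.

rank_ℚ(R)=2; free=3−2=1
SNF(R) diag = [2, 6] → torsion [2, 6]

Answer: M ≅ ℤ^1 ⊕ ℤ/2 ⊕ ℤ/6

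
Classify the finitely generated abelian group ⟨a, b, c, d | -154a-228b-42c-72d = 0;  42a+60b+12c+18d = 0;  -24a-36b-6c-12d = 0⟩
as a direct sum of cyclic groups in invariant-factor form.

rank_ℚ(R)=3; free=4−3=1
SNF(R) diag = [2, 6, 6] → torsion [2, 6, 6]

Answer: M ≅ ℤ^1 ⊕ ℤ/2 ⊕ ℤ/6 ⊕ ℤ/6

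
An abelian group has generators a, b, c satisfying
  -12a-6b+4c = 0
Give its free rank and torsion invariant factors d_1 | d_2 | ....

Answer: M ≅ ℤ^2 ⊕ ℤ/2

Derivation:
rank_ℚ(R)=1; free=3−1=2
SNF(R) diag = [2] → torsion [2]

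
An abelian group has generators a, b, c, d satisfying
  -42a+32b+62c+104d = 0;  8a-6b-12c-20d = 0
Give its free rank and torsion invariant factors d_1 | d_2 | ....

Answer: M ≅ ℤ^2 ⊕ ℤ/2 ⊕ ℤ/2

Derivation:
rank_ℚ(R)=2; free=4−2=2
SNF(R) diag = [2, 2] → torsion [2, 2]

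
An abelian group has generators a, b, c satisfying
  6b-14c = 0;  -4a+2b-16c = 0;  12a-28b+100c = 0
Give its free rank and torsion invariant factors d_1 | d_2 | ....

rank_ℚ(R)=3; free=3−3=0
SNF(R) diag = [2, 2, 4] → torsion [2, 2, 4]

Answer: M ≅ ℤ/2 ⊕ ℤ/2 ⊕ ℤ/4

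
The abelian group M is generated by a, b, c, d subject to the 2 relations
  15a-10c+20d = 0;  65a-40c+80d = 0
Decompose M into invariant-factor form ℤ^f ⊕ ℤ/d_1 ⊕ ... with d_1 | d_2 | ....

rank_ℚ(R)=2; free=4−2=2
SNF(R) diag = [5, 10] → torsion [5, 10]

Answer: M ≅ ℤ^2 ⊕ ℤ/5 ⊕ ℤ/10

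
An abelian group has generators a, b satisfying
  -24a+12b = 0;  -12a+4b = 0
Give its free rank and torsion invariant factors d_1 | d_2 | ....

Answer: M ≅ ℤ/4 ⊕ ℤ/12

Derivation:
rank_ℚ(R)=2; free=2−2=0
SNF(R) diag = [4, 12] → torsion [4, 12]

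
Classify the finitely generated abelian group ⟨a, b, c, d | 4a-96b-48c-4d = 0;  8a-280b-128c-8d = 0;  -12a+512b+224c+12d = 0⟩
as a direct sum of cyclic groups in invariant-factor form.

rank_ℚ(R)=3; free=4−3=1
SNF(R) diag = [4, 8, 16] → torsion [4, 8, 16]

Answer: M ≅ ℤ^1 ⊕ ℤ/4 ⊕ ℤ/8 ⊕ ℤ/16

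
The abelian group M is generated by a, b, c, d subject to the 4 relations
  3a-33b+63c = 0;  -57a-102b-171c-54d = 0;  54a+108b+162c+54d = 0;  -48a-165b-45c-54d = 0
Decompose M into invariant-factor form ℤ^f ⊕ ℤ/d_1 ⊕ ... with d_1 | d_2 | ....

Answer: M ≅ ℤ/3 ⊕ ℤ/9 ⊕ ℤ/27 ⊕ ℤ/54

Derivation:
rank_ℚ(R)=4; free=4−4=0
SNF(R) diag = [3, 9, 27, 54] → torsion [3, 9, 27, 54]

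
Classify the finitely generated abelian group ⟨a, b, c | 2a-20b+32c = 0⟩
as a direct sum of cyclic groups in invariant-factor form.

Answer: M ≅ ℤ^2 ⊕ ℤ/2

Derivation:
rank_ℚ(R)=1; free=3−1=2
SNF(R) diag = [2] → torsion [2]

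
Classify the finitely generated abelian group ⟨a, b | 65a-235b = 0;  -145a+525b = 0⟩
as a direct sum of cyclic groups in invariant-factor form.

rank_ℚ(R)=2; free=2−2=0
SNF(R) diag = [5, 10] → torsion [5, 10]

Answer: M ≅ ℤ/5 ⊕ ℤ/10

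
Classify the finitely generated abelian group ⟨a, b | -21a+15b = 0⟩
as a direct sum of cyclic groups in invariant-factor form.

rank_ℚ(R)=1; free=2−1=1
SNF(R) diag = [3] → torsion [3]

Answer: M ≅ ℤ^1 ⊕ ℤ/3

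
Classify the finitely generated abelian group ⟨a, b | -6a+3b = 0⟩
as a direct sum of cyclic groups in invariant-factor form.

rank_ℚ(R)=1; free=2−1=1
SNF(R) diag = [3] → torsion [3]

Answer: M ≅ ℤ^1 ⊕ ℤ/3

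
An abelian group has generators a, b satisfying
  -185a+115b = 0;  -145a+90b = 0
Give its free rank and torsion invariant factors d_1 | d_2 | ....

Answer: M ≅ ℤ/5 ⊕ ℤ/5

Derivation:
rank_ℚ(R)=2; free=2−2=0
SNF(R) diag = [5, 5] → torsion [5, 5]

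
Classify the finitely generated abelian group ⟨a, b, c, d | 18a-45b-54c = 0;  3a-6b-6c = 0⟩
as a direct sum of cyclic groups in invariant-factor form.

rank_ℚ(R)=2; free=4−2=2
SNF(R) diag = [3, 9] → torsion [3, 9]

Answer: M ≅ ℤ^2 ⊕ ℤ/3 ⊕ ℤ/9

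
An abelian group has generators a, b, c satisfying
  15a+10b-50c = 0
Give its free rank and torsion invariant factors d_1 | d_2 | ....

Answer: M ≅ ℤ^2 ⊕ ℤ/5

Derivation:
rank_ℚ(R)=1; free=3−1=2
SNF(R) diag = [5] → torsion [5]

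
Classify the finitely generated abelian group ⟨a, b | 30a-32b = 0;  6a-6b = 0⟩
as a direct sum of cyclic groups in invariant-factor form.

Answer: M ≅ ℤ/2 ⊕ ℤ/6

Derivation:
rank_ℚ(R)=2; free=2−2=0
SNF(R) diag = [2, 6] → torsion [2, 6]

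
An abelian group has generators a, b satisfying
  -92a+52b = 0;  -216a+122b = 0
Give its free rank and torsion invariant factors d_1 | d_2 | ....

rank_ℚ(R)=2; free=2−2=0
SNF(R) diag = [2, 4] → torsion [2, 4]

Answer: M ≅ ℤ/2 ⊕ ℤ/4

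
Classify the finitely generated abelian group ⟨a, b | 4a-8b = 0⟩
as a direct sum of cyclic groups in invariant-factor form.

Answer: M ≅ ℤ^1 ⊕ ℤ/4

Derivation:
rank_ℚ(R)=1; free=2−1=1
SNF(R) diag = [4] → torsion [4]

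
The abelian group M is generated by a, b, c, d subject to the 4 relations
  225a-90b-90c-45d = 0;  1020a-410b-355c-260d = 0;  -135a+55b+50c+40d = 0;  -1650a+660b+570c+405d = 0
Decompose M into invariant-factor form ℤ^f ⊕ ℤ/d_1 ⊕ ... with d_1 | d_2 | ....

rank_ℚ(R)=4; free=4−4=0
SNF(R) diag = [5, 15, 45, 45] → torsion [5, 15, 45, 45]

Answer: M ≅ ℤ/5 ⊕ ℤ/15 ⊕ ℤ/45 ⊕ ℤ/45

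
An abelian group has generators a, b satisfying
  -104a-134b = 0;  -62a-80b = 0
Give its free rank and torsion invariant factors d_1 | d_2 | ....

rank_ℚ(R)=2; free=2−2=0
SNF(R) diag = [2, 6] → torsion [2, 6]

Answer: M ≅ ℤ/2 ⊕ ℤ/6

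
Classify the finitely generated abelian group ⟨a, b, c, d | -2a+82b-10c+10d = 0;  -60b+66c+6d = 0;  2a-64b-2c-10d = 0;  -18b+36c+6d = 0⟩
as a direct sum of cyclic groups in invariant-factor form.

rank_ℚ(R)=4; free=4−4=0
SNF(R) diag = [2, 6, 6, 6] → torsion [2, 6, 6, 6]

Answer: M ≅ ℤ/2 ⊕ ℤ/6 ⊕ ℤ/6 ⊕ ℤ/6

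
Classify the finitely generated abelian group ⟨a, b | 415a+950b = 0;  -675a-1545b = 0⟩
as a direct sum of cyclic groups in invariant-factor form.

rank_ℚ(R)=2; free=2−2=0
SNF(R) diag = [5, 15] → torsion [5, 15]

Answer: M ≅ ℤ/5 ⊕ ℤ/15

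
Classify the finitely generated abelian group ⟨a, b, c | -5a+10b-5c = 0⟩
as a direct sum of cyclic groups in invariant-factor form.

Answer: M ≅ ℤ^2 ⊕ ℤ/5

Derivation:
rank_ℚ(R)=1; free=3−1=2
SNF(R) diag = [5] → torsion [5]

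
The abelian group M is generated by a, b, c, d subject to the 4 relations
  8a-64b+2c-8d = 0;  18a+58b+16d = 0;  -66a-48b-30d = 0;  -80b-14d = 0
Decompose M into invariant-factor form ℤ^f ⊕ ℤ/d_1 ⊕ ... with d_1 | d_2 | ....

rank_ℚ(R)=4; free=4−4=0
SNF(R) diag = [2, 2, 6, 18] → torsion [2, 2, 6, 18]

Answer: M ≅ ℤ/2 ⊕ ℤ/2 ⊕ ℤ/6 ⊕ ℤ/18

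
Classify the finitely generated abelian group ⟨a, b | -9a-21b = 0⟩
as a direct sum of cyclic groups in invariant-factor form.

rank_ℚ(R)=1; free=2−1=1
SNF(R) diag = [3] → torsion [3]

Answer: M ≅ ℤ^1 ⊕ ℤ/3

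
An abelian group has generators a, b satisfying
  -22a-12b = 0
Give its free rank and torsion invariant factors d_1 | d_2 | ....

rank_ℚ(R)=1; free=2−1=1
SNF(R) diag = [2] → torsion [2]

Answer: M ≅ ℤ^1 ⊕ ℤ/2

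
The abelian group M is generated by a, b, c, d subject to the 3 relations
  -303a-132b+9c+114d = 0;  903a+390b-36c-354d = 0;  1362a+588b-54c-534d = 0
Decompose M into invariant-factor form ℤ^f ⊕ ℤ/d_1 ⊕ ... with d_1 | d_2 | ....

Answer: M ≅ ℤ^1 ⊕ ℤ/3 ⊕ ℤ/9 ⊕ ℤ/18

Derivation:
rank_ℚ(R)=3; free=4−3=1
SNF(R) diag = [3, 9, 18] → torsion [3, 9, 18]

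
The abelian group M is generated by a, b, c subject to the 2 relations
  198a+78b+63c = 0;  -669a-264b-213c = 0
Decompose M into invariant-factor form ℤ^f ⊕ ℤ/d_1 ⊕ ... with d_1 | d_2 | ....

rank_ℚ(R)=2; free=3−2=1
SNF(R) diag = [3, 3] → torsion [3, 3]

Answer: M ≅ ℤ^1 ⊕ ℤ/3 ⊕ ℤ/3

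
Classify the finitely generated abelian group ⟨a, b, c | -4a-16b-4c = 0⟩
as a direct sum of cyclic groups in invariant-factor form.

rank_ℚ(R)=1; free=3−1=2
SNF(R) diag = [4] → torsion [4]

Answer: M ≅ ℤ^2 ⊕ ℤ/4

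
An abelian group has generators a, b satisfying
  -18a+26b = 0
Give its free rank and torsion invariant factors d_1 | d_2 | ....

rank_ℚ(R)=1; free=2−1=1
SNF(R) diag = [2] → torsion [2]

Answer: M ≅ ℤ^1 ⊕ ℤ/2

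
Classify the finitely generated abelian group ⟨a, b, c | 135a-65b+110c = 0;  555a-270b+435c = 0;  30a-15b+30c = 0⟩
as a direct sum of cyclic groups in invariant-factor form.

Answer: M ≅ ℤ/5 ⊕ ℤ/15 ⊕ ℤ/45

Derivation:
rank_ℚ(R)=3; free=3−3=0
SNF(R) diag = [5, 15, 45] → torsion [5, 15, 45]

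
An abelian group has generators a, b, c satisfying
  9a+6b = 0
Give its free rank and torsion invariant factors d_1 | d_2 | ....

rank_ℚ(R)=1; free=3−1=2
SNF(R) diag = [3] → torsion [3]

Answer: M ≅ ℤ^2 ⊕ ℤ/3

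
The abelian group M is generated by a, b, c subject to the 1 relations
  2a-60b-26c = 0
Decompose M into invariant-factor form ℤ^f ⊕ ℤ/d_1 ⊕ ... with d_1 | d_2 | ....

Answer: M ≅ ℤ^2 ⊕ ℤ/2

Derivation:
rank_ℚ(R)=1; free=3−1=2
SNF(R) diag = [2] → torsion [2]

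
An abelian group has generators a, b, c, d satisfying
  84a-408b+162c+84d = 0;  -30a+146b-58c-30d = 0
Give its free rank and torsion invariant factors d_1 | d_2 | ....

rank_ℚ(R)=2; free=4−2=2
SNF(R) diag = [2, 6] → torsion [2, 6]

Answer: M ≅ ℤ^2 ⊕ ℤ/2 ⊕ ℤ/6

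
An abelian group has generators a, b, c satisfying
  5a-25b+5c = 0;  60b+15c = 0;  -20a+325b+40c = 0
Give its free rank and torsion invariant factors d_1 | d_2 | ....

Answer: M ≅ ℤ/5 ⊕ ℤ/15 ⊕ ℤ/15

Derivation:
rank_ℚ(R)=3; free=3−3=0
SNF(R) diag = [5, 15, 15] → torsion [5, 15, 15]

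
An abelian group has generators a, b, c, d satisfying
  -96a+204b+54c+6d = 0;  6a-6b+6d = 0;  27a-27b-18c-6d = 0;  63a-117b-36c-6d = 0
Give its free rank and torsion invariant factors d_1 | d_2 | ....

Answer: M ≅ ℤ/3 ⊕ ℤ/6 ⊕ ℤ/18 ⊕ ℤ/54

Derivation:
rank_ℚ(R)=4; free=4−4=0
SNF(R) diag = [3, 6, 18, 54] → torsion [3, 6, 18, 54]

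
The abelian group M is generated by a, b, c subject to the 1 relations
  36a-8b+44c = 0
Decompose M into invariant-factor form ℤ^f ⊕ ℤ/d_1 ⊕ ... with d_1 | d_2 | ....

rank_ℚ(R)=1; free=3−1=2
SNF(R) diag = [4] → torsion [4]

Answer: M ≅ ℤ^2 ⊕ ℤ/4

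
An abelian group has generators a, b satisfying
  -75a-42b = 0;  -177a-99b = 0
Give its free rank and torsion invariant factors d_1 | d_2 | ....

Answer: M ≅ ℤ/3 ⊕ ℤ/3

Derivation:
rank_ℚ(R)=2; free=2−2=0
SNF(R) diag = [3, 3] → torsion [3, 3]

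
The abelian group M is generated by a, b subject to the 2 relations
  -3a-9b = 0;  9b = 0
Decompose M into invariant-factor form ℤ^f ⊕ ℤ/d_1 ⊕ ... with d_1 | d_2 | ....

Answer: M ≅ ℤ/3 ⊕ ℤ/9

Derivation:
rank_ℚ(R)=2; free=2−2=0
SNF(R) diag = [3, 9] → torsion [3, 9]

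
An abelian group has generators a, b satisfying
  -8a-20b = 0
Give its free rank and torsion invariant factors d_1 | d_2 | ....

rank_ℚ(R)=1; free=2−1=1
SNF(R) diag = [4] → torsion [4]

Answer: M ≅ ℤ^1 ⊕ ℤ/4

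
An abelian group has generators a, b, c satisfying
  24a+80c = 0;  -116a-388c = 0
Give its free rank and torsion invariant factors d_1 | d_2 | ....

rank_ℚ(R)=2; free=3−2=1
SNF(R) diag = [4, 8] → torsion [4, 8]

Answer: M ≅ ℤ^1 ⊕ ℤ/4 ⊕ ℤ/8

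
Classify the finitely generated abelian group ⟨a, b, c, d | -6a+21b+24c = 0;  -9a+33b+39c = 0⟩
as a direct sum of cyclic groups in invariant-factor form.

rank_ℚ(R)=2; free=4−2=2
SNF(R) diag = [3, 3] → torsion [3, 3]

Answer: M ≅ ℤ^2 ⊕ ℤ/3 ⊕ ℤ/3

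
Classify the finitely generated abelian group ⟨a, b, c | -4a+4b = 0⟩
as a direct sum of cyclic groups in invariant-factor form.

Answer: M ≅ ℤ^2 ⊕ ℤ/4

Derivation:
rank_ℚ(R)=1; free=3−1=2
SNF(R) diag = [4] → torsion [4]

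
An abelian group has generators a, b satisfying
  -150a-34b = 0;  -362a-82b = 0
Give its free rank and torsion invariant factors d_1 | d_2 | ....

rank_ℚ(R)=2; free=2−2=0
SNF(R) diag = [2, 4] → torsion [2, 4]

Answer: M ≅ ℤ/2 ⊕ ℤ/4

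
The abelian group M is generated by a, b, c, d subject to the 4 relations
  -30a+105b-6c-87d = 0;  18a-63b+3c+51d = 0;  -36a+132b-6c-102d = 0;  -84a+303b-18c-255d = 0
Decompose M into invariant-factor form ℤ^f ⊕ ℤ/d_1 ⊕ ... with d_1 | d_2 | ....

rank_ℚ(R)=4; free=4−4=0
SNF(R) diag = [3, 3, 6, 18] → torsion [3, 3, 6, 18]

Answer: M ≅ ℤ/3 ⊕ ℤ/3 ⊕ ℤ/6 ⊕ ℤ/18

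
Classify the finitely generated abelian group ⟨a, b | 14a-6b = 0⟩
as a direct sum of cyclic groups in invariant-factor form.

rank_ℚ(R)=1; free=2−1=1
SNF(R) diag = [2] → torsion [2]

Answer: M ≅ ℤ^1 ⊕ ℤ/2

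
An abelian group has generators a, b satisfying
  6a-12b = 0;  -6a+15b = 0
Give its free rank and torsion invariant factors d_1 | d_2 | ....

rank_ℚ(R)=2; free=2−2=0
SNF(R) diag = [3, 6] → torsion [3, 6]

Answer: M ≅ ℤ/3 ⊕ ℤ/6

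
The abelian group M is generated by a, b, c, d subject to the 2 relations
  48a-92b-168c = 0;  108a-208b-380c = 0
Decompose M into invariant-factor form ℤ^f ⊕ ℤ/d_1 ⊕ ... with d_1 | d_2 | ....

Answer: M ≅ ℤ^2 ⊕ ℤ/4 ⊕ ℤ/4

Derivation:
rank_ℚ(R)=2; free=4−2=2
SNF(R) diag = [4, 4] → torsion [4, 4]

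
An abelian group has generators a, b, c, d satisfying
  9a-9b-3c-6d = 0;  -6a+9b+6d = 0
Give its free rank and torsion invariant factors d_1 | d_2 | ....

rank_ℚ(R)=2; free=4−2=2
SNF(R) diag = [3, 3] → torsion [3, 3]

Answer: M ≅ ℤ^2 ⊕ ℤ/3 ⊕ ℤ/3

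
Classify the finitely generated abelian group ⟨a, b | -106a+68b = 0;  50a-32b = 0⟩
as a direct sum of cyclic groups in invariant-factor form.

Answer: M ≅ ℤ/2 ⊕ ℤ/4

Derivation:
rank_ℚ(R)=2; free=2−2=0
SNF(R) diag = [2, 4] → torsion [2, 4]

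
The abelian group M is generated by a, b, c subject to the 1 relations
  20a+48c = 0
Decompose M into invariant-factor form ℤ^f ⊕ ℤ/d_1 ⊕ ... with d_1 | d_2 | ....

Answer: M ≅ ℤ^2 ⊕ ℤ/4

Derivation:
rank_ℚ(R)=1; free=3−1=2
SNF(R) diag = [4] → torsion [4]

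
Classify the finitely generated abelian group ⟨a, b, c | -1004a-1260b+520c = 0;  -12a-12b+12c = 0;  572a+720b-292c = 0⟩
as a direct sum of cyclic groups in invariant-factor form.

Answer: M ≅ ℤ/4 ⊕ ℤ/12 ⊕ ℤ/12

Derivation:
rank_ℚ(R)=3; free=3−3=0
SNF(R) diag = [4, 12, 12] → torsion [4, 12, 12]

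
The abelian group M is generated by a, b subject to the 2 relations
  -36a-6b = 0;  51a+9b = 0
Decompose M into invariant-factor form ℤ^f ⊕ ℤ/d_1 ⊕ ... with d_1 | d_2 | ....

rank_ℚ(R)=2; free=2−2=0
SNF(R) diag = [3, 6] → torsion [3, 6]

Answer: M ≅ ℤ/3 ⊕ ℤ/6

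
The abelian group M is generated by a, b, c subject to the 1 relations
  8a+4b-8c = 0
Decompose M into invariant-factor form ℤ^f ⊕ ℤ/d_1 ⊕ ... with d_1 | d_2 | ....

Answer: M ≅ ℤ^2 ⊕ ℤ/4

Derivation:
rank_ℚ(R)=1; free=3−1=2
SNF(R) diag = [4] → torsion [4]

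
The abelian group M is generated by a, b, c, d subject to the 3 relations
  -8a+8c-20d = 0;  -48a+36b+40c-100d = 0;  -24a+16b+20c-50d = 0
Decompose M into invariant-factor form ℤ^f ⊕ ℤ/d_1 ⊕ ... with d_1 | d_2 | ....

rank_ℚ(R)=3; free=4−3=1
SNF(R) diag = [2, 4, 8] → torsion [2, 4, 8]

Answer: M ≅ ℤ^1 ⊕ ℤ/2 ⊕ ℤ/4 ⊕ ℤ/8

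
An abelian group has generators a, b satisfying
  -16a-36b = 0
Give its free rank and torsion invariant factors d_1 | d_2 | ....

Answer: M ≅ ℤ^1 ⊕ ℤ/4

Derivation:
rank_ℚ(R)=1; free=2−1=1
SNF(R) diag = [4] → torsion [4]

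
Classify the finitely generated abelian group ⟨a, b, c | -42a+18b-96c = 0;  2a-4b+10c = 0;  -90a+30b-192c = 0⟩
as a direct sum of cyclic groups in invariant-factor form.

Answer: M ≅ ℤ/2 ⊕ ℤ/6 ⊕ ℤ/12

Derivation:
rank_ℚ(R)=3; free=3−3=0
SNF(R) diag = [2, 6, 12] → torsion [2, 6, 12]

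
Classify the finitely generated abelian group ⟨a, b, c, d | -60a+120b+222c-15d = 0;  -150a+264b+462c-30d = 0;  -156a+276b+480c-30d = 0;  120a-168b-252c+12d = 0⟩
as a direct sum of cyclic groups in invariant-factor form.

Answer: M ≅ ℤ/3 ⊕ ℤ/6 ⊕ ℤ/12 ⊕ ℤ/36

Derivation:
rank_ℚ(R)=4; free=4−4=0
SNF(R) diag = [3, 6, 12, 36] → torsion [3, 6, 12, 36]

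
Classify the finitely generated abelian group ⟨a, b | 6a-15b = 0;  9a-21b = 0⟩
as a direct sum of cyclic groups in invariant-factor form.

Answer: M ≅ ℤ/3 ⊕ ℤ/3

Derivation:
rank_ℚ(R)=2; free=2−2=0
SNF(R) diag = [3, 3] → torsion [3, 3]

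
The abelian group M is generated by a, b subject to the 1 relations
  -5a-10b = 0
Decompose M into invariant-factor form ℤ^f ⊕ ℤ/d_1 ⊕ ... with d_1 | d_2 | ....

rank_ℚ(R)=1; free=2−1=1
SNF(R) diag = [5] → torsion [5]

Answer: M ≅ ℤ^1 ⊕ ℤ/5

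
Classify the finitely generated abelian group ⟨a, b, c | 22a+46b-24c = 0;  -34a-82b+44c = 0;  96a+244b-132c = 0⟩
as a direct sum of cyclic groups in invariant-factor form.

rank_ℚ(R)=3; free=3−3=0
SNF(R) diag = [2, 4, 4] → torsion [2, 4, 4]

Answer: M ≅ ℤ/2 ⊕ ℤ/4 ⊕ ℤ/4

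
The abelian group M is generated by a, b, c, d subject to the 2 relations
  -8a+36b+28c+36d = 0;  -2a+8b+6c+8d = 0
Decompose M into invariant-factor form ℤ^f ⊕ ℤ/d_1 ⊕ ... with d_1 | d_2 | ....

Answer: M ≅ ℤ^2 ⊕ ℤ/2 ⊕ ℤ/4

Derivation:
rank_ℚ(R)=2; free=4−2=2
SNF(R) diag = [2, 4] → torsion [2, 4]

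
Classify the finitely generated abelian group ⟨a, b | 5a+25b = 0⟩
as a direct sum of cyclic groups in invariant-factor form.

Answer: M ≅ ℤ^1 ⊕ ℤ/5

Derivation:
rank_ℚ(R)=1; free=2−1=1
SNF(R) diag = [5] → torsion [5]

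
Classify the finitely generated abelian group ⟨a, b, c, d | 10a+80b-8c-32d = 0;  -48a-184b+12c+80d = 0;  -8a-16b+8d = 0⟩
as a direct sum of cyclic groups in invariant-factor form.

rank_ℚ(R)=3; free=4−3=1
SNF(R) diag = [2, 4, 8] → torsion [2, 4, 8]

Answer: M ≅ ℤ^1 ⊕ ℤ/2 ⊕ ℤ/4 ⊕ ℤ/8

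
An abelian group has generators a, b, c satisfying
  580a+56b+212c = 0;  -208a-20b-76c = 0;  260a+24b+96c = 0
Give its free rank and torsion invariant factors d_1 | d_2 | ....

rank_ℚ(R)=3; free=3−3=0
SNF(R) diag = [4, 4, 4] → torsion [4, 4, 4]

Answer: M ≅ ℤ/4 ⊕ ℤ/4 ⊕ ℤ/4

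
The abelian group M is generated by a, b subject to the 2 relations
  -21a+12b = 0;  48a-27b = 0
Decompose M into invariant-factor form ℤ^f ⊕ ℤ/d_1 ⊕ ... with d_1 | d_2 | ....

Answer: M ≅ ℤ/3 ⊕ ℤ/3

Derivation:
rank_ℚ(R)=2; free=2−2=0
SNF(R) diag = [3, 3] → torsion [3, 3]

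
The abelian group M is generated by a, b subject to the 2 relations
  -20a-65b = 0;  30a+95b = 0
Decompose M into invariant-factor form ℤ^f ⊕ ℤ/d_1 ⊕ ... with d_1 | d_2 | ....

rank_ℚ(R)=2; free=2−2=0
SNF(R) diag = [5, 10] → torsion [5, 10]

Answer: M ≅ ℤ/5 ⊕ ℤ/10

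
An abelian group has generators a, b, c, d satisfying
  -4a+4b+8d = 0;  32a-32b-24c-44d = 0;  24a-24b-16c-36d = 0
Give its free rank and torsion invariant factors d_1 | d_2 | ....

Answer: M ≅ ℤ^1 ⊕ ℤ/4 ⊕ ℤ/4 ⊕ ℤ/8

Derivation:
rank_ℚ(R)=3; free=4−3=1
SNF(R) diag = [4, 4, 8] → torsion [4, 4, 8]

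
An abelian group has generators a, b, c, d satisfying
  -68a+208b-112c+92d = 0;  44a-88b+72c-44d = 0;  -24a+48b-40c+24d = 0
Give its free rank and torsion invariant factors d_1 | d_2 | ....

Answer: M ≅ ℤ^1 ⊕ ℤ/4 ⊕ ℤ/8 ⊕ ℤ/24

Derivation:
rank_ℚ(R)=3; free=4−3=1
SNF(R) diag = [4, 8, 24] → torsion [4, 8, 24]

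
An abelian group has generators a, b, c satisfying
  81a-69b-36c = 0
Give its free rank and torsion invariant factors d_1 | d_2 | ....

rank_ℚ(R)=1; free=3−1=2
SNF(R) diag = [3] → torsion [3]

Answer: M ≅ ℤ^2 ⊕ ℤ/3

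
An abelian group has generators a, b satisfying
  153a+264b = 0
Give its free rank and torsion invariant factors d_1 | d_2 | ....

Answer: M ≅ ℤ^1 ⊕ ℤ/3

Derivation:
rank_ℚ(R)=1; free=2−1=1
SNF(R) diag = [3] → torsion [3]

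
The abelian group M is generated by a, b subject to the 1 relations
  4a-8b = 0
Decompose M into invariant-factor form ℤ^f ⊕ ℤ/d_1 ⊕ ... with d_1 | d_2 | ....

Answer: M ≅ ℤ^1 ⊕ ℤ/4

Derivation:
rank_ℚ(R)=1; free=2−1=1
SNF(R) diag = [4] → torsion [4]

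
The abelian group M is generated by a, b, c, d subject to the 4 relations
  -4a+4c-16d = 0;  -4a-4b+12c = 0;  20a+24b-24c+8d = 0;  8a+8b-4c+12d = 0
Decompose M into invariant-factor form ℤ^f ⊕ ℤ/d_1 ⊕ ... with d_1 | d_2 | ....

Answer: M ≅ ℤ/4 ⊕ ℤ/4 ⊕ ℤ/4 ⊕ ℤ/12

Derivation:
rank_ℚ(R)=4; free=4−4=0
SNF(R) diag = [4, 4, 4, 12] → torsion [4, 4, 4, 12]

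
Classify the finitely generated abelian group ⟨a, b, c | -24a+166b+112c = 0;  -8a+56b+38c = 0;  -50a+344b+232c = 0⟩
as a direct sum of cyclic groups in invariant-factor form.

rank_ℚ(R)=3; free=3−3=0
SNF(R) diag = [2, 2, 2] → torsion [2, 2, 2]

Answer: M ≅ ℤ/2 ⊕ ℤ/2 ⊕ ℤ/2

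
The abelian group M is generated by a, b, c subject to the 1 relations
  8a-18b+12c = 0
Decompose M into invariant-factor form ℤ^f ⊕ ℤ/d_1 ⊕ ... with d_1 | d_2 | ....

rank_ℚ(R)=1; free=3−1=2
SNF(R) diag = [2] → torsion [2]

Answer: M ≅ ℤ^2 ⊕ ℤ/2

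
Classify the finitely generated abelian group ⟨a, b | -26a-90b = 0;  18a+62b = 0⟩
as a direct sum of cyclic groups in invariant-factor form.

Answer: M ≅ ℤ/2 ⊕ ℤ/4

Derivation:
rank_ℚ(R)=2; free=2−2=0
SNF(R) diag = [2, 4] → torsion [2, 4]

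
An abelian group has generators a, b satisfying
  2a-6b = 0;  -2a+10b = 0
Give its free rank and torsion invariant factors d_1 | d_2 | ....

rank_ℚ(R)=2; free=2−2=0
SNF(R) diag = [2, 4] → torsion [2, 4]

Answer: M ≅ ℤ/2 ⊕ ℤ/4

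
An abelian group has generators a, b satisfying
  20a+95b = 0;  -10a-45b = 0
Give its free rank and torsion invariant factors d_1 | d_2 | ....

rank_ℚ(R)=2; free=2−2=0
SNF(R) diag = [5, 10] → torsion [5, 10]

Answer: M ≅ ℤ/5 ⊕ ℤ/10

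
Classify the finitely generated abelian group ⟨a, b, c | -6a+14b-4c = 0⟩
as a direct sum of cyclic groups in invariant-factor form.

rank_ℚ(R)=1; free=3−1=2
SNF(R) diag = [2] → torsion [2]

Answer: M ≅ ℤ^2 ⊕ ℤ/2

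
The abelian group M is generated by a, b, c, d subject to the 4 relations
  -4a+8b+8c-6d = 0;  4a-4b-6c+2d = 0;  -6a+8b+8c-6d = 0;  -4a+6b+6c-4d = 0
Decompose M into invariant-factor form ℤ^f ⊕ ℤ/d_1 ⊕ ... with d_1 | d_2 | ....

rank_ℚ(R)=4; free=4−4=0
SNF(R) diag = [2, 2, 2, 2] → torsion [2, 2, 2, 2]

Answer: M ≅ ℤ/2 ⊕ ℤ/2 ⊕ ℤ/2 ⊕ ℤ/2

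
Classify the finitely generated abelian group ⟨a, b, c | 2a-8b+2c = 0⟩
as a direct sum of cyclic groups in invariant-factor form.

rank_ℚ(R)=1; free=3−1=2
SNF(R) diag = [2] → torsion [2]

Answer: M ≅ ℤ^2 ⊕ ℤ/2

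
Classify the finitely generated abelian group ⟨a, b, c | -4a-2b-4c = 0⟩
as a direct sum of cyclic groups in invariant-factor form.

Answer: M ≅ ℤ^2 ⊕ ℤ/2

Derivation:
rank_ℚ(R)=1; free=3−1=2
SNF(R) diag = [2] → torsion [2]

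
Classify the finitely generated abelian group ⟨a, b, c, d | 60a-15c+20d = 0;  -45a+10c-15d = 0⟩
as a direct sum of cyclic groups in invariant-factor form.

rank_ℚ(R)=2; free=4−2=2
SNF(R) diag = [5, 5] → torsion [5, 5]

Answer: M ≅ ℤ^2 ⊕ ℤ/5 ⊕ ℤ/5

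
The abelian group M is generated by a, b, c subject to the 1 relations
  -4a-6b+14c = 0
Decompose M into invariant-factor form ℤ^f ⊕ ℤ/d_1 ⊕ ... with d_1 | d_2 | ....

Answer: M ≅ ℤ^2 ⊕ ℤ/2

Derivation:
rank_ℚ(R)=1; free=3−1=2
SNF(R) diag = [2] → torsion [2]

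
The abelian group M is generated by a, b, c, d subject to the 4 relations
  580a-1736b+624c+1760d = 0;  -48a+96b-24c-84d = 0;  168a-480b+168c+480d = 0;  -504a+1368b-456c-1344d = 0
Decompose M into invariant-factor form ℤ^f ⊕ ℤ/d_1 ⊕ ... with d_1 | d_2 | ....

rank_ℚ(R)=4; free=4−4=0
SNF(R) diag = [4, 12, 24, 72] → torsion [4, 12, 24, 72]

Answer: M ≅ ℤ/4 ⊕ ℤ/12 ⊕ ℤ/24 ⊕ ℤ/72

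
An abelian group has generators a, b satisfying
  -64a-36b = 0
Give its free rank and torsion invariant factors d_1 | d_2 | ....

Answer: M ≅ ℤ^1 ⊕ ℤ/4

Derivation:
rank_ℚ(R)=1; free=2−1=1
SNF(R) diag = [4] → torsion [4]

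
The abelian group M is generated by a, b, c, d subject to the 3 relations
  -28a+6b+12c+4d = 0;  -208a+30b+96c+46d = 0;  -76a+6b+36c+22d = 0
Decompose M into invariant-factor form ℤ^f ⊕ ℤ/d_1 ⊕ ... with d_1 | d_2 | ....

Answer: M ≅ ℤ^1 ⊕ ℤ/2 ⊕ ℤ/6 ⊕ ℤ/12

Derivation:
rank_ℚ(R)=3; free=4−3=1
SNF(R) diag = [2, 6, 12] → torsion [2, 6, 12]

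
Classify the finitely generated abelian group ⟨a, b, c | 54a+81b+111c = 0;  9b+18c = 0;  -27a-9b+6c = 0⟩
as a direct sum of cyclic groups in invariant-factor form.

Answer: M ≅ ℤ/3 ⊕ ℤ/9 ⊕ ℤ/27

Derivation:
rank_ℚ(R)=3; free=3−3=0
SNF(R) diag = [3, 9, 27] → torsion [3, 9, 27]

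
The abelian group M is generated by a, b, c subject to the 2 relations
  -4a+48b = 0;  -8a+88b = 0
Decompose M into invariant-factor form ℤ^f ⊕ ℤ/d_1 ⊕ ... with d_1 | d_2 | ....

Answer: M ≅ ℤ^1 ⊕ ℤ/4 ⊕ ℤ/8

Derivation:
rank_ℚ(R)=2; free=3−2=1
SNF(R) diag = [4, 8] → torsion [4, 8]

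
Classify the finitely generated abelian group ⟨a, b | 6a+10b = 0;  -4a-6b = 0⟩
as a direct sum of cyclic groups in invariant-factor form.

Answer: M ≅ ℤ/2 ⊕ ℤ/2

Derivation:
rank_ℚ(R)=2; free=2−2=0
SNF(R) diag = [2, 2] → torsion [2, 2]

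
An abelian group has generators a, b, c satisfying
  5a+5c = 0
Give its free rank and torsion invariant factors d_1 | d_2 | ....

Answer: M ≅ ℤ^2 ⊕ ℤ/5

Derivation:
rank_ℚ(R)=1; free=3−1=2
SNF(R) diag = [5] → torsion [5]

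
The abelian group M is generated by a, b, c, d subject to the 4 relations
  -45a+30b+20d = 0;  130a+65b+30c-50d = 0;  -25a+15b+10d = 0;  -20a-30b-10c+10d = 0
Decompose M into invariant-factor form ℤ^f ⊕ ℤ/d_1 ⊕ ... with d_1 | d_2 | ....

rank_ℚ(R)=4; free=4−4=0
SNF(R) diag = [5, 5, 10, 10] → torsion [5, 5, 10, 10]

Answer: M ≅ ℤ/5 ⊕ ℤ/5 ⊕ ℤ/10 ⊕ ℤ/10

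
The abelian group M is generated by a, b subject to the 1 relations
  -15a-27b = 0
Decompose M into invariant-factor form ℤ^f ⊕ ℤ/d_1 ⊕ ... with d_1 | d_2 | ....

rank_ℚ(R)=1; free=2−1=1
SNF(R) diag = [3] → torsion [3]

Answer: M ≅ ℤ^1 ⊕ ℤ/3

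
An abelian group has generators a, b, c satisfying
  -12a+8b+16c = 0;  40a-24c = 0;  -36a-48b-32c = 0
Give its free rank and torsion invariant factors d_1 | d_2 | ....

rank_ℚ(R)=3; free=3−3=0
SNF(R) diag = [4, 8, 8] → torsion [4, 8, 8]

Answer: M ≅ ℤ/4 ⊕ ℤ/8 ⊕ ℤ/8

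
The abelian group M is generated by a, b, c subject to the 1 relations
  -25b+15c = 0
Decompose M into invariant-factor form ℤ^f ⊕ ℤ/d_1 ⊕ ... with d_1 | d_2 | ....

Answer: M ≅ ℤ^2 ⊕ ℤ/5

Derivation:
rank_ℚ(R)=1; free=3−1=2
SNF(R) diag = [5] → torsion [5]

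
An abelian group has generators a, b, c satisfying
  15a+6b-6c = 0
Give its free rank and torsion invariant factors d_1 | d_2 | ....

Answer: M ≅ ℤ^2 ⊕ ℤ/3

Derivation:
rank_ℚ(R)=1; free=3−1=2
SNF(R) diag = [3] → torsion [3]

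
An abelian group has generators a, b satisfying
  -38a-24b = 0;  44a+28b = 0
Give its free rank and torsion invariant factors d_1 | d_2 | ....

rank_ℚ(R)=2; free=2−2=0
SNF(R) diag = [2, 4] → torsion [2, 4]

Answer: M ≅ ℤ/2 ⊕ ℤ/4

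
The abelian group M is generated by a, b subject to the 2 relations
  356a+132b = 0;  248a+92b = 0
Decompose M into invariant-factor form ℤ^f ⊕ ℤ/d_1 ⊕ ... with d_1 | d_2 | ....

rank_ℚ(R)=2; free=2−2=0
SNF(R) diag = [4, 4] → torsion [4, 4]

Answer: M ≅ ℤ/4 ⊕ ℤ/4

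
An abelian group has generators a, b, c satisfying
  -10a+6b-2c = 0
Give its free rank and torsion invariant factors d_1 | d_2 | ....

rank_ℚ(R)=1; free=3−1=2
SNF(R) diag = [2] → torsion [2]

Answer: M ≅ ℤ^2 ⊕ ℤ/2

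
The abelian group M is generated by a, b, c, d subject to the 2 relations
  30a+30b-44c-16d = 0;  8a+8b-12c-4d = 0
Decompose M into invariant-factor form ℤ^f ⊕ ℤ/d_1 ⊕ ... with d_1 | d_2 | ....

rank_ℚ(R)=2; free=4−2=2
SNF(R) diag = [2, 4] → torsion [2, 4]

Answer: M ≅ ℤ^2 ⊕ ℤ/2 ⊕ ℤ/4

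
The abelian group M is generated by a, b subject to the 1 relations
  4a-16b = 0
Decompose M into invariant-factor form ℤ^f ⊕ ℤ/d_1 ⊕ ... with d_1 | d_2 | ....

Answer: M ≅ ℤ^1 ⊕ ℤ/4

Derivation:
rank_ℚ(R)=1; free=2−1=1
SNF(R) diag = [4] → torsion [4]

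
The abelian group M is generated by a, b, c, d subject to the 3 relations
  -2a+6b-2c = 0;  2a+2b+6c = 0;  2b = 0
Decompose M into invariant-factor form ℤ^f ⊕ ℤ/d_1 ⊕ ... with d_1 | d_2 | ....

Answer: M ≅ ℤ^1 ⊕ ℤ/2 ⊕ ℤ/2 ⊕ ℤ/4

Derivation:
rank_ℚ(R)=3; free=4−3=1
SNF(R) diag = [2, 2, 4] → torsion [2, 2, 4]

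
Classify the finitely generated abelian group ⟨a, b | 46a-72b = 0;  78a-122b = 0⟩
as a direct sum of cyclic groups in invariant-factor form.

Answer: M ≅ ℤ/2 ⊕ ℤ/2

Derivation:
rank_ℚ(R)=2; free=2−2=0
SNF(R) diag = [2, 2] → torsion [2, 2]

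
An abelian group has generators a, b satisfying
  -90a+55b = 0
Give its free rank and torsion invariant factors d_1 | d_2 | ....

Answer: M ≅ ℤ^1 ⊕ ℤ/5

Derivation:
rank_ℚ(R)=1; free=2−1=1
SNF(R) diag = [5] → torsion [5]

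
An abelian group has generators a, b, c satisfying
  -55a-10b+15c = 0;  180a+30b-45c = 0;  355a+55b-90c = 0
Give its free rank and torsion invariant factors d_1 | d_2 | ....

Answer: M ≅ ℤ/5 ⊕ ℤ/15 ⊕ ℤ/15

Derivation:
rank_ℚ(R)=3; free=3−3=0
SNF(R) diag = [5, 15, 15] → torsion [5, 15, 15]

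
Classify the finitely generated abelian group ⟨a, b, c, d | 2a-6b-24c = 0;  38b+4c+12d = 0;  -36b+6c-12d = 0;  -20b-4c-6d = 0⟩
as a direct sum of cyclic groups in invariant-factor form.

rank_ℚ(R)=4; free=4−4=0
SNF(R) diag = [2, 2, 6, 6] → torsion [2, 2, 6, 6]

Answer: M ≅ ℤ/2 ⊕ ℤ/2 ⊕ ℤ/6 ⊕ ℤ/6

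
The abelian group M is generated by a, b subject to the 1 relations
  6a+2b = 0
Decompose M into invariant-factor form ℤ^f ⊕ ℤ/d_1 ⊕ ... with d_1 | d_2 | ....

rank_ℚ(R)=1; free=2−1=1
SNF(R) diag = [2] → torsion [2]

Answer: M ≅ ℤ^1 ⊕ ℤ/2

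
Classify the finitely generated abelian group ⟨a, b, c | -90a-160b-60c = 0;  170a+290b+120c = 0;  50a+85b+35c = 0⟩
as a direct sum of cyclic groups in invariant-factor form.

rank_ℚ(R)=3; free=3−3=0
SNF(R) diag = [5, 10, 10] → torsion [5, 10, 10]

Answer: M ≅ ℤ/5 ⊕ ℤ/10 ⊕ ℤ/10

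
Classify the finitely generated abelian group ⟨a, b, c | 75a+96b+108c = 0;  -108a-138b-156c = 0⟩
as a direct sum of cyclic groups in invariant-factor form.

Answer: M ≅ ℤ^1 ⊕ ℤ/3 ⊕ ℤ/6

Derivation:
rank_ℚ(R)=2; free=3−2=1
SNF(R) diag = [3, 6] → torsion [3, 6]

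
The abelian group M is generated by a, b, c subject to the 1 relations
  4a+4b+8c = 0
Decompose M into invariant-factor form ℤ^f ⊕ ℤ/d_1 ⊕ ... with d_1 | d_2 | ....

rank_ℚ(R)=1; free=3−1=2
SNF(R) diag = [4] → torsion [4]

Answer: M ≅ ℤ^2 ⊕ ℤ/4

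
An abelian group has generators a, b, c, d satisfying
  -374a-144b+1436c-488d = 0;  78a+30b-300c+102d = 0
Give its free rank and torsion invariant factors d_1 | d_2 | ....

rank_ℚ(R)=2; free=4−2=2
SNF(R) diag = [2, 6] → torsion [2, 6]

Answer: M ≅ ℤ^2 ⊕ ℤ/2 ⊕ ℤ/6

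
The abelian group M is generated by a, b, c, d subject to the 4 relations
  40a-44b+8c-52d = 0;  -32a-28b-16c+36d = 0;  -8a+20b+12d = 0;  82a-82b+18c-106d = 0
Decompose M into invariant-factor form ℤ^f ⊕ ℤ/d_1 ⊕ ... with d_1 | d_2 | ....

rank_ℚ(R)=4; free=4−4=0
SNF(R) diag = [2, 4, 8, 8] → torsion [2, 4, 8, 8]

Answer: M ≅ ℤ/2 ⊕ ℤ/4 ⊕ ℤ/8 ⊕ ℤ/8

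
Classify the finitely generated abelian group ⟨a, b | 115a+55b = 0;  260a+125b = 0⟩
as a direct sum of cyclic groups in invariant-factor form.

Answer: M ≅ ℤ/5 ⊕ ℤ/15

Derivation:
rank_ℚ(R)=2; free=2−2=0
SNF(R) diag = [5, 15] → torsion [5, 15]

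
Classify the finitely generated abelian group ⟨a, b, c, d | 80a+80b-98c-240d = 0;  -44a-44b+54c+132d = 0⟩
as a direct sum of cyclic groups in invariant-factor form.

rank_ℚ(R)=2; free=4−2=2
SNF(R) diag = [2, 4] → torsion [2, 4]

Answer: M ≅ ℤ^2 ⊕ ℤ/2 ⊕ ℤ/4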